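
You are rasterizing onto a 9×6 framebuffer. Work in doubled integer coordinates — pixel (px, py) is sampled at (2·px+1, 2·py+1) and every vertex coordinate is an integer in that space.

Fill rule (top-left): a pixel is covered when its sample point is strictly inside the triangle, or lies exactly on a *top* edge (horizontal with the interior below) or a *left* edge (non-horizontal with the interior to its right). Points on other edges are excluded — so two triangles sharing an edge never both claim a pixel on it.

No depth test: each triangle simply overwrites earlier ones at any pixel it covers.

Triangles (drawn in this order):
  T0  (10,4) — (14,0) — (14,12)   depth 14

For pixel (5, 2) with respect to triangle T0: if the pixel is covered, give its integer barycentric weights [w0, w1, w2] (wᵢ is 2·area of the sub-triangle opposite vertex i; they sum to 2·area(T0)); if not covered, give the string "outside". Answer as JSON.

T0:
  2·area = 48
  edge (10, 4)→(14, 0): d=(4,-4) top-left  bias=+0
  edge (14, 0)→(14, 12): d=(0,12) right/bottom  bias=-1
  edge (14, 12)→(10, 4): d=(-4,-8) top-left  bias=+0
    (6,0)@(13, 1): e=[0,12,36] → X  [on edge]
    (7,0)@(15, 1): e=[8,-12,52] → .
    (5,1)@(11, 3): e=[0,36,12] → X  [on edge]
    (7,1)@(15, 3): e=[16,-12,44] → .
    (4,2)@(9, 5): e=[0,60,-12] → .  [on edge]
    (5,2)@(11, 5): e=[8,36,4] → X
    (7,2)@(15, 5): e=[24,-12,36] → .
    (3,3)@(7, 7): e=[0,84,-36] → .  [on edge]
    (5,3)@(11, 7): e=[16,36,-4] → .
    (6,3)@(13, 7): e=[24,12,12] → X
    (7,3)@(15, 7): e=[32,-12,28] → .
    (2,4)@(5, 9): e=[0,108,-60] → .  [on edge]
    (1,5)@(3, 11): e=[0,132,-84] → .  [on edge]
  covered (7 px):
    . . . . . . X . .
    . . . . . X X . .
    . . . . . X X . .
    . . . . . . X . .
    . . . . . . X . .
    . . . . . . . . .

Final: [36,4,8]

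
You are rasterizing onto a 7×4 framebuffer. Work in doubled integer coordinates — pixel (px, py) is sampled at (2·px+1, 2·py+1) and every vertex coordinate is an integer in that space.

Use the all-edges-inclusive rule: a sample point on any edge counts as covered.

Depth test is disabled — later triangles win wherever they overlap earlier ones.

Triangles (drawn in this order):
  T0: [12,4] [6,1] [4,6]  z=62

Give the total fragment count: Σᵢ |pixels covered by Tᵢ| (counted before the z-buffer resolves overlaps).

T0:
  2·area = 36  (B↔C swapped to make it positive)
  edge (12, 4)→(4, 6): d=(-8,2) inclusive
  edge (4, 6)→(6, 1): d=(2,-5) inclusive
  edge (6, 1)→(12, 4): d=(6,3) inclusive
    (3,1)@(7, 3): e=[18,9,9] → #
    (4,1)@(9, 3): e=[14,19,3] → #
    (5,1)@(11, 3): e=[10,29,-3] → ·
    (2,2)@(5, 5): e=[6,3,27] → #
    (4,2)@(9, 5): e=[-2,23,15] → ·
    (2,3)@(5, 7): e=[-10,7,39] → ·
    (3,3)@(7, 7): e=[-14,17,33] → ·
  covered (4 px):
    · · · · · · ·
    · · · # # · ·
    · · # # · · ·
    · · · · · · ·

Answer: 4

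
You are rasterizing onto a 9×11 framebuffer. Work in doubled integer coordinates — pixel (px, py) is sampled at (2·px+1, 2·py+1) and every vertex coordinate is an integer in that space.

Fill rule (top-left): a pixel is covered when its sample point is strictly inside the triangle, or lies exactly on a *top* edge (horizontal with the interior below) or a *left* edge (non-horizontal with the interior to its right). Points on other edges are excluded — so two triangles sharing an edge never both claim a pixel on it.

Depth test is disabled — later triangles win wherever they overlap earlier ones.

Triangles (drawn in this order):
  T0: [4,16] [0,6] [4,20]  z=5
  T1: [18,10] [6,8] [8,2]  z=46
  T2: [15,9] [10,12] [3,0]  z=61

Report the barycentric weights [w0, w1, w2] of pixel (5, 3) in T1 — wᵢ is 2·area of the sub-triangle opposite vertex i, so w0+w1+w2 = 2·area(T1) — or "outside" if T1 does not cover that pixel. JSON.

T0:
  2·area = 16  (B↔C swapped to make it positive)
  edge (4, 16)→(4, 20): d=(0,4) right/bottom  bias=-1
  edge (4, 20)→(0, 6): d=(-4,-14) top-left  bias=+0
  edge (0, 6)→(4, 16): d=(4,10) right/bottom  bias=-1
    (0,4)@(1, 9): e=[12,2,2] → █
    (1,4)@(3, 9): e=[4,30,-18] → ·
    (0,5)@(1, 11): e=[12,-6,10] → ·
    (1,7)@(3, 15): e=[4,6,6] → █
    (2,7)@(5, 15): e=[-4,34,-14] → ·
    (1,8)@(3, 17): e=[4,-2,14] → ·
  covered (2 px):
    · · · · · · · · ·
    · · · · · · · · ·
    · · · · · · · · ·
    · · · · · · · · ·
    █ · · · · · · · ·
    · · · · · · · · ·
    · · · · · · · · ·
    · █ · · · · · · ·
    · · · · · · · · ·
    · · · · · · · · ·
    · · · · · · · · ·
T1:
  2·area = 76
  edge (18, 10)→(6, 8): d=(-12,-2) top-left  bias=+0
  edge (6, 8)→(8, 2): d=(2,-6) top-left  bias=+0
  edge (8, 2)→(18, 10): d=(10,8) right/bottom  bias=-1
    (4,1)@(9, 3): e=[66,8,2] → █
    (5,1)@(11, 3): e=[70,20,-14] → ·
    (3,2)@(7, 5): e=[38,0,38] → █  [on edge]
    (5,2)@(11, 5): e=[46,24,6] → █
    (6,2)@(13, 5): e=[50,36,-10] → ·
    (3,3)@(7, 7): e=[14,4,58] → █
    (6,3)@(13, 7): e=[26,40,10] → █
    (7,3)@(15, 7): e=[30,52,-6] → ·
    (3,4)@(7, 9): e=[-10,8,78] → ·
    (4,4)@(9, 9): e=[-6,20,62] → ·
    (5,4)@(11, 9): e=[-2,32,46] → ·
    (6,4)@(13, 9): e=[2,44,30] → █
    (2,5)@(5, 11): e=[-38,0,114] → ·  [on edge]
    (1,8)@(3, 17): e=[-114,0,190] → ·  [on edge]
  covered (10 px):
    · · · · · · · · ·
    · · · · █ · · · ·
    · · · █ █ █ · · ·
    · · · █ █ █ █ · ·
    · · · · · · █ █ ·
    · · · · · · · · ·
    · · · · · · · · ·
    · · · · · · · · ·
    · · · · · · · · ·
    · · · · · · · · ·
    · · · · · · · · ·
T2:
  2·area = 81
  edge (15, 9)→(10, 12): d=(-5,3) right/bottom  bias=-1
  edge (10, 12)→(3, 0): d=(-7,-12) top-left  bias=+0
  edge (3, 0)→(15, 9): d=(12,9) right/bottom  bias=-1
    (2,1)@(5, 3): e=[60,3,18] → █
    (3,1)@(7, 3): e=[54,27,0] → ·  [on edge]
    (2,2)@(5, 5): e=[50,-11,42] → ·
    (3,2)@(7, 5): e=[44,13,24] → █
    (4,2)@(9, 5): e=[38,37,6] → █
    (5,2)@(11, 5): e=[32,61,-12] → ·
    (3,3)@(7, 7): e=[34,-1,48] → ·
    (4,3)@(9, 7): e=[28,23,30] → █
    (5,3)@(11, 7): e=[22,47,12] → █
    (6,3)@(13, 7): e=[16,71,-6] → ·
    (4,4)@(9, 9): e=[18,9,54] → █
    (6,4)@(13, 9): e=[6,57,18] → █
    (7,4)@(15, 9): e=[0,81,0] → ·  [on edge]
    (2,7)@(5, 15): e=[0,-81,162] → ·  [on edge]
  covered (9 px):
    · · · · · · · · ·
    · · █ · · · · · ·
    · · · █ █ · · · ·
    · · · · █ █ · · ·
    · · · · █ █ █ · ·
    · · · · · █ · · ·
    · · · · · · · · ·
    · · · · · · · · ·
    · · · · · · · · ·
    · · · · · · · · ·
    · · · · · · · · ·

Answer: [28,26,22]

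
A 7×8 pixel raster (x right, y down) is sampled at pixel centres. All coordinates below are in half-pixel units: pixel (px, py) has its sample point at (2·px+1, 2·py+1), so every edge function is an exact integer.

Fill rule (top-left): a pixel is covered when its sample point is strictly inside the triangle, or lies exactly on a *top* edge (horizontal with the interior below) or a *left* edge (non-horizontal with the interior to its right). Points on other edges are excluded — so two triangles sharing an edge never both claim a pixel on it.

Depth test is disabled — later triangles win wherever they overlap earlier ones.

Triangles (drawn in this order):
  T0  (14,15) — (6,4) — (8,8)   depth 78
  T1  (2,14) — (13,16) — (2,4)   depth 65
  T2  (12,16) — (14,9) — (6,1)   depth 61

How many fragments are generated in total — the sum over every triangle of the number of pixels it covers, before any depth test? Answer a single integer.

T0:
  2·area = 10  (B↔C swapped to make it positive)
  edge (14, 15)→(8, 8): d=(-6,-7) top-left  bias=+0
  edge (8, 8)→(6, 4): d=(-2,-4) top-left  bias=+0
  edge (6, 4)→(14, 15): d=(8,11) right/bottom  bias=-1
    (4,4)@(9, 9): e=[1,2,7] → #
    (5,4)@(11, 9): e=[15,10,-15] → ·
    (4,5)@(9, 11): e=[-11,-2,23] → ·
    (5,5)@(11, 11): e=[3,6,1] → #
    (6,5)@(13, 11): e=[17,14,-21] → ·
    (5,6)@(11, 13): e=[-9,2,17] → ·
  covered (2 px):
    · · · · · · ·
    · · · · · · ·
    · · · · · · ·
    · · · · · · ·
    · · · · # · ·
    · · · · · # ·
    · · · · · · ·
    · · · · · · ·
T1:
  2·area = 110  (B↔C swapped to make it positive)
  edge (2, 14)→(2, 4): d=(0,-10) top-left  bias=+0
  edge (2, 4)→(13, 16): d=(11,12) right/bottom  bias=-1
  edge (13, 16)→(2, 14): d=(-11,-2) top-left  bias=+0
    (1,3)@(3, 7): e=[10,21,79] → #
    (2,3)@(5, 7): e=[30,-3,83] → ·
    (1,4)@(3, 9): e=[10,43,57] → #
    (2,4)@(5, 9): e=[30,19,61] → #
    (3,4)@(7, 9): e=[50,-5,65] → ·
    (1,5)@(3, 11): e=[10,65,35] → #
    (3,5)@(7, 11): e=[50,17,43] → #
    (4,5)@(9, 11): e=[70,-7,47] → ·
    (1,6)@(3, 13): e=[10,87,13] → #
    (4,6)@(9, 13): e=[70,15,25] → #
    (5,6)@(11, 13): e=[90,-9,29] → ·
    (1,7)@(3, 15): e=[10,109,-9] → ·
  covered (12 px):
    · · · · · · ·
    · · · · · · ·
    · · · · · · ·
    · # · · · · ·
    · # # · · · ·
    · # # # · · ·
    · # # # # · ·
    · · · · # # ·
T2:
  2·area = 72  (B↔C swapped to make it positive)
  edge (12, 16)→(6, 1): d=(-6,-15) top-left  bias=+0
  edge (6, 1)→(14, 9): d=(8,8) right/bottom  bias=-1
  edge (14, 9)→(12, 16): d=(-2,7) right/bottom  bias=-1
    (3,1)@(7, 3): e=[3,8,61] → #
    (4,1)@(9, 3): e=[33,-8,47] → ·
    (3,2)@(7, 5): e=[-9,24,57] → ·
    (4,2)@(9, 5): e=[21,8,43] → #
    (5,2)@(11, 5): e=[51,-8,29] → ·
    (4,3)@(9, 7): e=[9,24,39] → #
    (5,3)@(11, 7): e=[39,8,25] → #
    (6,3)@(13, 7): e=[69,-8,11] → ·
    (4,4)@(9, 9): e=[-3,40,35] → ·
    (5,4)@(11, 9): e=[27,24,21] → #
    (6,4)@(13, 9): e=[57,8,7] → #
    (5,5)@(11, 11): e=[15,40,17] → #
  covered (9 px):
    · · · · · · ·
    · · · # · · ·
    · · · · # · ·
    · · · · # # ·
    · · · · · # #
    · · · · · # #
    · · · · · # ·
    · · · · · · ·

Answer: 23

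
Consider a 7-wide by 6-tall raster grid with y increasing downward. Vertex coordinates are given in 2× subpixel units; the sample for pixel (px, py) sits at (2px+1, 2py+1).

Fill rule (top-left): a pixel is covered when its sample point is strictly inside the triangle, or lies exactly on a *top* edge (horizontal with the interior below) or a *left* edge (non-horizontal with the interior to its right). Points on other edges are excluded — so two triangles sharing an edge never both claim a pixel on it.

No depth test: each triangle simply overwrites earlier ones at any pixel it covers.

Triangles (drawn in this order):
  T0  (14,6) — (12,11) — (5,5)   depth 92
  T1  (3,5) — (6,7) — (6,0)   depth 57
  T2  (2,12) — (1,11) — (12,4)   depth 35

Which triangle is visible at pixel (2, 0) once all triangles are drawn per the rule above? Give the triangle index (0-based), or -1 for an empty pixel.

T0:
  2·area = 47
  edge (14, 6)→(12, 11): d=(-2,5) right/bottom  bias=-1
  edge (12, 11)→(5, 5): d=(-7,-6) top-left  bias=+0
  edge (5, 5)→(14, 6): d=(9,1) right/bottom  bias=-1
    (2,2)@(5, 5): e=[47,0,0] → ·  [on edge]
    (4,3)@(9, 7): e=[23,10,14] → █
    (5,3)@(11, 7): e=[13,22,12] → █
    (6,3)@(13, 7): e=[3,34,10] → █
    (4,4)@(9, 9): e=[19,-4,32] → ·
    (5,4)@(11, 9): e=[9,8,30] → █
    (6,4)@(13, 9): e=[-1,20,28] → ·
    (5,5)@(11, 11): e=[5,-6,48] → ·
  covered (4 px):
    · · · · · · ·
    · · · · · · ·
    · · · · · · ·
    · · · · █ █ █
    · · · · · █ ·
    · · · · · · ·
T1:
  2·area = 21  (B↔C swapped to make it positive)
  edge (3, 5)→(6, 0): d=(3,-5) top-left  bias=+0
  edge (6, 0)→(6, 7): d=(0,7) right/bottom  bias=-1
  edge (6, 7)→(3, 5): d=(-3,-2) top-left  bias=+0
    (2,1)@(5, 3): e=[4,7,10] → █
    (3,1)@(7, 3): e=[14,-7,14] → ·
    (1,2)@(3, 5): e=[0,21,0] → █  [on edge]
    (3,2)@(7, 5): e=[20,-7,8] → ·
    (1,3)@(3, 7): e=[6,21,-6] → ·
    (2,3)@(5, 7): e=[16,7,-2] → ·
    (4,4)@(9, 9): e=[42,-21,0] → ·  [on edge]
  covered (3 px):
    · · · · · · ·
    · · █ · · · ·
    · █ █ · · · ·
    · · · · · · ·
    · · · · · · ·
    · · · · · · ·
T2:
  2·area = 18
  edge (2, 12)→(1, 11): d=(-1,-1) top-left  bias=+0
  edge (1, 11)→(12, 4): d=(11,-7) top-left  bias=+0
  edge (12, 4)→(2, 12): d=(-10,8) right/bottom  bias=-1
    (2,4)@(5, 9): e=[6,6,6] → █
    (3,4)@(7, 9): e=[8,20,-10] → ·
    (0,5)@(1, 11): e=[0,0,18] → █  [on edge]
    (1,5)@(3, 11): e=[2,14,2] → █
    (2,5)@(5, 11): e=[4,28,-14] → ·
  covered (3 px):
    · · · · · · ·
    · · · · · · ·
    · · · · · · ·
    · · · · · · ·
    · · █ · · · ·
    █ █ · · · · ·

Z-buffer (winner per pixel, '.' = empty):
  . . . . . . .
  . . 1 . . . .
  . 1 1 . . . .
  . . . . 0 0 0
  . . 2 . . 0 .
  2 2 . . . . .

Result: -1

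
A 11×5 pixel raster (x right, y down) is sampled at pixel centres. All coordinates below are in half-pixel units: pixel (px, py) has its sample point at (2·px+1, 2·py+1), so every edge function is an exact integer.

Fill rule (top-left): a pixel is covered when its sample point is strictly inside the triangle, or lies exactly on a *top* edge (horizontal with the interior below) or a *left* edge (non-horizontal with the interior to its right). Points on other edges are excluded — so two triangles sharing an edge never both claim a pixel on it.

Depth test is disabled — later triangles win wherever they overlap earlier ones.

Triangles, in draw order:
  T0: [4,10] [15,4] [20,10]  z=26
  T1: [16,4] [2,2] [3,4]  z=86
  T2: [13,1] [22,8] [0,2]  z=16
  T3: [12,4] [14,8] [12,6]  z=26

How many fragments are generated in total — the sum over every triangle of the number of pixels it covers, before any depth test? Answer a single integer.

T0:
  2·area = 96
  edge (4, 10)→(15, 4): d=(11,-6) top-left  bias=+0
  edge (15, 4)→(20, 10): d=(5,6) right/bottom  bias=-1
  edge (20, 10)→(4, 10): d=(-16,0) right/bottom  bias=-1
    (7,2)@(15, 5): e=[11,5,80] → X
    (8,2)@(17, 5): e=[23,-7,80] → .
    (5,3)@(11, 7): e=[9,39,48] → X
    (6,3)@(13, 7): e=[21,27,48] → X
    (8,3)@(17, 7): e=[45,3,48] → X
    (9,3)@(19, 7): e=[57,-9,48] → .
    (3,4)@(7, 9): e=[7,73,16] → X
    (4,4)@(9, 9): e=[19,61,16] → X
    (9,4)@(19, 9): e=[79,1,16] → X
    (10,4)@(21, 9): e=[91,-11,16] → .
  covered (12 px):
    . . . . . . . . . . .
    . . . . . . . . . . .
    . . . . . . . X . . .
    . . . . . X X X X . .
    . . . X X X X X X X .
T1:
  2·area = 26  (B↔C swapped to make it positive)
  edge (16, 4)→(3, 4): d=(-13,0) right/bottom  bias=-1
  edge (3, 4)→(2, 2): d=(-1,-2) top-left  bias=+0
  edge (2, 2)→(16, 4): d=(14,2) right/bottom  bias=-1
    (1,1)@(3, 3): e=[13,1,12] → X
    (2,1)@(5, 3): e=[13,5,8] → X
    (3,1)@(7, 3): e=[13,9,4] → X
    (4,1)@(9, 3): e=[13,13,0] → .  [on edge]
    (1,2)@(3, 5): e=[-13,-1,40] → .
    (2,2)@(5, 5): e=[-13,3,36] → .
    (3,2)@(7, 5): e=[-13,7,32] → .
  covered (3 px):
    . . . . . . . . . . .
    . X X X . . . . . . .
    . . . . . . . . . . .
    . . . . . . . . . . .
    . . . . . . . . . . .
T2:
  2·area = 100
  edge (13, 1)→(22, 8): d=(9,7) right/bottom  bias=-1
  edge (22, 8)→(0, 2): d=(-22,-6) top-left  bias=+0
  edge (0, 2)→(13, 1): d=(13,-1) top-left  bias=+0
    (6,0)@(13, 1): e=[0,100,0] → .  [on edge]
    (2,1)@(5, 3): e=[74,8,18] → X
    (3,1)@(7, 3): e=[60,20,20] → X
    (4,1)@(9, 3): e=[46,32,22] → X
    (5,1)@(11, 3): e=[32,44,24] → X
    (6,1)@(13, 3): e=[18,56,26] → X
    (7,1)@(15, 3): e=[4,68,28] → X
    (8,1)@(17, 3): e=[-10,80,30] → .
    (2,2)@(5, 5): e=[92,-36,44] → .
    (3,2)@(7, 5): e=[78,-24,46] → .
    (4,2)@(9, 5): e=[64,-12,48] → .
    (5,2)@(11, 5): e=[50,0,50] → X  [on edge]
  covered (11 px):
    . . . . . . . . . . .
    . . X X X X X X . . .
    . . . . . X X X X . .
    . . . . . . . . . X .
    . . . . . . . . . . .
T3:
  2·area = 4
  edge (12, 4)→(14, 8): d=(2,4) right/bottom  bias=-1
  edge (14, 8)→(12, 6): d=(-2,-2) top-left  bias=+0
  edge (12, 6)→(12, 4): d=(0,-2) top-left  bias=+0
    (3,0)@(7, 1): e=[14,0,-10] → .  [on edge]
    (4,1)@(9, 3): e=[10,0,-6] → .  [on edge]
    (5,2)@(11, 5): e=[6,0,-2] → .  [on edge]
    (6,3)@(13, 7): e=[2,0,2] → X  [on edge]
    (7,3)@(15, 7): e=[-6,4,6] → .
    (6,4)@(13, 9): e=[6,-4,2] → .
    (7,4)@(15, 9): e=[-2,0,6] → .  [on edge]
  covered (1 px):
    . . . . . . . . . . .
    . . . . . . . . . . .
    . . . . . . . . . . .
    . . . . . . X . . . .
    . . . . . . . . . . .

Answer: 27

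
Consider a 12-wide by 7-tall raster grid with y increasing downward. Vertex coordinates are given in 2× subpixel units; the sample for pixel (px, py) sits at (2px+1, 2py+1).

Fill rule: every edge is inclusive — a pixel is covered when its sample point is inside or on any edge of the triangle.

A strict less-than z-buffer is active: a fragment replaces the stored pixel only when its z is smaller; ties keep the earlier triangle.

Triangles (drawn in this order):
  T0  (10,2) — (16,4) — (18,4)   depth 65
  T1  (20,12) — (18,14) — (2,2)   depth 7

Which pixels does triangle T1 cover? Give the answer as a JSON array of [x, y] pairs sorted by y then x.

T0:
  2·area = 4  (B↔C swapped to make it positive)
  edge (10, 2)→(18, 4): d=(8,2) inclusive
  edge (18, 4)→(16, 4): d=(-2,0) inclusive
  edge (16, 4)→(10, 2): d=(-6,-2) inclusive
    (3,0)@(7, 1): e=[-2,6,0] → .  [on edge]
    (6,1)@(13, 3): e=[2,2,0] → X  [on edge]
    (7,1)@(15, 3): e=[-2,2,4] → .
    (6,2)@(13, 5): e=[18,-2,-12] → .
    (9,2)@(19, 5): e=[6,-2,0] → .  [on edge]
  covered (1 px):
    . . . . . . . . . . . .
    . . . . . . X . . . . .
    . . . . . . . . . . . .
    . . . . . . . . . . . .
    . . . . . . . . . . . .
    . . . . . . . . . . . .
    . . . . . . . . . . . .
T1:
  2·area = 56
  edge (20, 12)→(18, 14): d=(-2,2) inclusive
  edge (18, 14)→(2, 2): d=(-16,-12) inclusive
  edge (2, 2)→(20, 12): d=(18,10) inclusive
    (3,2)@(7, 5): e=[40,12,4] → X
    (4,2)@(9, 5): e=[36,36,-16] → .
    (3,3)@(7, 7): e=[36,-20,40] → .
    (4,3)@(9, 7): e=[32,4,20] → X
    (5,3)@(11, 7): e=[28,28,0] → X  [on edge]
    (6,3)@(13, 7): e=[24,52,-20] → .
    (4,4)@(9, 9): e=[28,-28,56] → .
    (5,4)@(11, 9): e=[24,-4,36] → .
    (6,4)@(13, 9): e=[20,20,16] → X
    (7,4)@(15, 9): e=[16,44,-4] → .
    (11,4)@(23, 9): e=[0,140,-84] → .  [on edge]
    (6,5)@(13, 11): e=[16,-12,52] → .
    (10,5)@(21, 11): e=[0,84,-28] → .  [on edge]
    (9,6)@(19, 13): e=[0,28,28] → X  [on edge]
  covered (8 px):
    . . . . . . . . . . . .
    . . . . . . . . . . . .
    . . . X . . . . . . . .
    . . . . X X . . . . . .
    . . . . . . X . . . . .
    . . . . . . . X X . . .
    . . . . . . . . X X . .

Final: [[3,2],[4,3],[5,3],[6,4],[7,5],[8,5],[8,6],[9,6]]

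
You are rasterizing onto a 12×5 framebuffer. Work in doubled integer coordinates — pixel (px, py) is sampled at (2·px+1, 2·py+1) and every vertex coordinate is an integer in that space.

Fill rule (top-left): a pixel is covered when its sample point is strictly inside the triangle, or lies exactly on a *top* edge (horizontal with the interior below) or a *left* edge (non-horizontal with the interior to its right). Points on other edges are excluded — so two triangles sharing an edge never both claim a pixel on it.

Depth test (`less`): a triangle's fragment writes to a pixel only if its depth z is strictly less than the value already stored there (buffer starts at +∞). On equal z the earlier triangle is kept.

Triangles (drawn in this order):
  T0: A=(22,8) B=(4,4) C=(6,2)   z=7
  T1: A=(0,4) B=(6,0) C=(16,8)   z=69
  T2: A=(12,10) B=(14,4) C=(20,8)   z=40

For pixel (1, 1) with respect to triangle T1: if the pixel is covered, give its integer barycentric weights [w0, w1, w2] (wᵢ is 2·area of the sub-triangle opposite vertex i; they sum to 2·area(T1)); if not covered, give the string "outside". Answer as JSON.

T0:
  2·area = 44
  edge (22, 8)→(4, 4): d=(-18,-4) top-left  bias=+0
  edge (4, 4)→(6, 2): d=(2,-2) top-left  bias=+0
  edge (6, 2)→(22, 8): d=(16,6) right/bottom  bias=-1
    (3,0)@(7, 1): e=[66,0,-22] → ·  [on edge]
    (2,1)@(5, 3): e=[22,0,22] → █  [on edge]
    (3,1)@(7, 3): e=[30,4,10] → █
    (4,1)@(9, 3): e=[38,8,-2] → ·
    (1,2)@(3, 5): e=[-22,0,66] → ·  [on edge]
    (2,2)@(5, 5): e=[-14,4,54] → ·
    (3,2)@(7, 5): e=[-6,8,42] → ·
    (4,2)@(9, 5): e=[2,12,30] → █
    (5,2)@(11, 5): e=[10,16,18] → █
    (6,2)@(13, 5): e=[18,20,6] → █
    (7,2)@(15, 5): e=[26,24,-6] → ·
    (0,3)@(1, 7): e=[-66,0,110] → ·  [on edge]
  covered (6 px):
    · · · · · · · · · · · ·
    · · █ █ · · · · · · · ·
    · · · · █ █ █ · · · · ·
    · · · · · · · · · █ · ·
    · · · · · · · · · · · ·
T1:
  2·area = 88
  edge (0, 4)→(6, 0): d=(6,-4) top-left  bias=+0
  edge (6, 0)→(16, 8): d=(10,8) right/bottom  bias=-1
  edge (16, 8)→(0, 4): d=(-16,-4) top-left  bias=+0
    (2,0)@(5, 1): e=[2,18,68] → █
    (3,0)@(7, 1): e=[10,2,76] → █
    (4,0)@(9, 1): e=[18,-14,84] → ·
    (1,1)@(3, 3): e=[6,54,28] → █
    (4,1)@(9, 3): e=[30,6,52] → █
    (5,1)@(11, 3): e=[38,-10,60] → ·
    (1,2)@(3, 5): e=[18,74,-4] → ·
    (2,2)@(5, 5): e=[26,58,4] → █
    (5,2)@(11, 5): e=[50,10,28] → █
    (6,2)@(13, 5): e=[58,-6,36] → ·
    (2,3)@(5, 7): e=[38,78,-28] → ·
    (3,3)@(7, 7): e=[46,62,-20] → ·
  covered (11 px):
    · · █ █ · · · · · · · ·
    · █ █ █ █ · · · · · · ·
    · · █ █ █ █ · · · · · ·
    · · · · · · █ · · · · ·
    · · · · · · · · · · · ·
T2:
  2·area = 44
  edge (12, 10)→(14, 4): d=(2,-6) top-left  bias=+0
  edge (14, 4)→(20, 8): d=(6,4) right/bottom  bias=-1
  edge (20, 8)→(12, 10): d=(-8,2) right/bottom  bias=-1
    (7,0)@(15, 1): e=[0,-22,66] → ·  [on edge]
    (7,2)@(15, 5): e=[8,2,34] → █
    (8,2)@(17, 5): e=[20,-6,30] → ·
    (6,3)@(13, 7): e=[0,22,22] → █  [on edge]
    (8,3)@(17, 7): e=[24,6,14] → █
    (9,3)@(19, 7): e=[36,-2,10] → ·
    (6,4)@(13, 9): e=[4,34,6] → █
    (8,4)@(17, 9): e=[28,18,-2] → ·
  covered (6 px):
    · · · · · · · · · · · ·
    · · · · · · · · · · · ·
    · · · · · · · █ · · · ·
    · · · · · · █ █ █ · · ·
    · · · · · · █ █ · · · ·

Result: [54,28,6]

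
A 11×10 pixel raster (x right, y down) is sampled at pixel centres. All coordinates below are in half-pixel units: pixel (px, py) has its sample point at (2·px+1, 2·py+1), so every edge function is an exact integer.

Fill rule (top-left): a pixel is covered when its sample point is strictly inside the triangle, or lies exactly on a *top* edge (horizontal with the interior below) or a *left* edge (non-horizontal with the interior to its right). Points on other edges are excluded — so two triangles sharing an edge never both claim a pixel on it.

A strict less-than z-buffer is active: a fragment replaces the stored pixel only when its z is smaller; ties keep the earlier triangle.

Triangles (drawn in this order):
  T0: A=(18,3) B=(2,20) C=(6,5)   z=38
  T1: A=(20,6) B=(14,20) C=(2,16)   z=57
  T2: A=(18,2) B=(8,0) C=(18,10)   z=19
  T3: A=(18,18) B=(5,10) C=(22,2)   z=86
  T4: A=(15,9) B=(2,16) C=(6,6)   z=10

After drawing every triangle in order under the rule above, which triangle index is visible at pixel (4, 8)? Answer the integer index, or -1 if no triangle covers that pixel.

T0:
  2·area = 172
  edge (18, 3)→(2, 20): d=(-16,17) right/bottom  bias=-1
  edge (2, 20)→(6, 5): d=(4,-15) top-left  bias=+0
  edge (6, 5)→(18, 3): d=(12,-2) top-left  bias=+0
    (3,2)@(7, 5): e=[155,15,2] → #
    (4,2)@(9, 5): e=[121,45,6] → #
    (5,2)@(11, 5): e=[87,75,10] → #
    (6,2)@(13, 5): e=[53,105,14] → #
    (7,2)@(15, 5): e=[19,135,18] → #
    (8,2)@(17, 5): e=[-15,165,22] → ·
    (3,3)@(7, 7): e=[123,23,26] → #
    (7,3)@(15, 7): e=[-13,143,42] → ·
    (2,4)@(5, 9): e=[125,1,46] → #
    (6,4)@(13, 9): e=[-11,121,62] → ·
    (2,5)@(5, 11): e=[93,9,70] → #
    (5,5)@(11, 11): e=[-9,99,82] → ·
  covered (20 px):
    · · · · · · · · · · ·
    · · · · · · · · · · ·
    · · · # # # # # · · ·
    · · · # # # # · · · ·
    · · # # # # · · · · ·
    · · # # # · · · · · ·
    · · # # · · · · · · ·
    · · # · · · · · · · ·
    · # · · · · · · · · ·
    · · · · · · · · · · ·
T1:
  2·area = 192
  edge (20, 6)→(14, 20): d=(-6,14) right/bottom  bias=-1
  edge (14, 20)→(2, 16): d=(-12,-4) top-left  bias=+0
  edge (2, 16)→(20, 6): d=(18,-10) top-left  bias=+0
    (9,3)@(19, 7): e=[8,176,8] → #
    (10,3)@(21, 7): e=[-20,184,28] → ·
    (7,4)@(15, 9): e=[52,136,4] → #
    (8,4)@(17, 9): e=[24,144,24] → #
    (9,4)@(19, 9): e=[-4,152,44] → ·
    (5,5)@(11, 11): e=[96,96,0] → #  [on edge]
    (6,5)@(13, 11): e=[68,104,20] → #
    (9,5)@(19, 11): e=[-16,128,80] → ·
    (4,6)@(9, 13): e=[112,64,16] → #
    (8,6)@(17, 13): e=[0,96,96] → ·  [on edge]
    (2,7)@(5, 15): e=[156,24,12] → #
    (3,7)@(7, 15): e=[128,32,32] → #
    (2,8)@(5, 17): e=[144,0,48] → #  [on edge]
    (5,9)@(11, 19): e=[48,0,144] → #  [on edge]
  covered (25 px):
    · · · · · · · · · · ·
    · · · · · · · · · · ·
    · · · · · · · · · · ·
    · · · · · · · · · # ·
    · · · · · · · # # · ·
    · · · · · # # # # · ·
    · · · · # # # # · · ·
    · · # # # # # # · · ·
    · · # # # # # # · · ·
    · · · · · # # · · · ·
T2:
  2·area = 80  (B↔C swapped to make it positive)
  edge (18, 2)→(18, 10): d=(0,8) right/bottom  bias=-1
  edge (18, 10)→(8, 0): d=(-10,-10) top-left  bias=+0
  edge (8, 0)→(18, 2): d=(10,2) right/bottom  bias=-1
    (4,0)@(9, 1): e=[72,0,8] → #  [on edge]
    (5,0)@(11, 1): e=[56,20,4] → #
    (6,0)@(13, 1): e=[40,40,0] → ·  [on edge]
    (4,1)@(9, 3): e=[72,-20,28] → ·
    (5,1)@(11, 3): e=[56,0,24] → #  [on edge]
    (6,1)@(13, 3): e=[40,20,20] → #
    (7,1)@(15, 3): e=[24,40,16] → #
    (8,1)@(17, 3): e=[8,60,12] → #
    (9,1)@(19, 3): e=[-8,80,8] → ·
    (5,2)@(11, 5): e=[56,-20,44] → ·
    (6,2)@(13, 5): e=[40,0,40] → #  [on edge]
    (9,2)@(19, 5): e=[-8,60,28] → ·
    (7,3)@(15, 7): e=[24,0,56] → #  [on edge]
    (8,4)@(17, 9): e=[8,0,72] → #  [on edge]
    (9,5)@(19, 11): e=[-8,0,88] → ·  [on edge]
    (10,6)@(21, 13): e=[-24,0,104] → ·  [on edge]
  covered (12 px):
    · · · · # # · · · · ·
    · · · · · # # # # · ·
    · · · · · · # # # · ·
    · · · · · · · # # · ·
    · · · · · · · · # · ·
    · · · · · · · · · · ·
    · · · · · · · · · · ·
    · · · · · · · · · · ·
    · · · · · · · · · · ·
    · · · · · · · · · · ·
T3:
  2·area = 240
  edge (18, 18)→(5, 10): d=(-13,-8) top-left  bias=+0
  edge (5, 10)→(22, 2): d=(17,-8) top-left  bias=+0
  edge (22, 2)→(18, 18): d=(-4,16) right/bottom  bias=-1
    (10,1)@(21, 3): e=[219,9,12] → #
    (8,2)@(17, 5): e=[161,11,68] → #
    (9,2)@(19, 5): e=[177,27,36] → #
    (6,3)@(13, 7): e=[103,13,124] → #
    (7,3)@(15, 7): e=[119,29,92] → #
    (10,3)@(21, 7): e=[167,77,-4] → ·
    (4,4)@(9, 9): e=[45,15,180] → #
    (5,4)@(11, 9): e=[61,31,148] → #
    (10,4)@(21, 9): e=[141,111,-12] → ·
    (3,5)@(7, 11): e=[3,33,204] → #
    (10,5)@(21, 11): e=[115,145,-20] → ·
    (3,6)@(7, 13): e=[-23,67,196] → ·
  covered (29 px):
    · · · · · · · · · · ·
    · · · · · · · · · · #
    · · · · · · · · # # #
    · · · · · · # # # # ·
    · · · · # # # # # # ·
    · · · # # # # # # # ·
    · · · · · # # # # # ·
    · · · · · · · # # · ·
    · · · · · · · · # · ·
    · · · · · · · · · · ·
T4:
  2·area = 102
  edge (15, 9)→(2, 16): d=(-13,7) right/bottom  bias=-1
  edge (2, 16)→(6, 6): d=(4,-10) top-left  bias=+0
  edge (6, 6)→(15, 9): d=(9,3) right/bottom  bias=-1
    (1,2)@(3, 5): e=[136,-34,0] → ·  [on edge]
    (3,3)@(7, 7): e=[82,14,6] → #
    (4,3)@(9, 7): e=[68,34,0] → ·  [on edge]
    (2,4)@(5, 9): e=[70,2,30] → #
    (4,4)@(9, 9): e=[42,42,18] → #
    (5,4)@(11, 9): e=[28,62,12] → #
    (6,4)@(13, 9): e=[14,82,6] → #
    (7,4)@(15, 9): e=[0,102,0] → ·  [on edge]
    (2,5)@(5, 11): e=[44,10,48] → #
    (6,5)@(13, 11): e=[-12,90,24] → ·
    (10,5)@(21, 11): e=[-68,170,0] → ·  [on edge]
    (2,6)@(5, 13): e=[18,18,66] → #
  covered (13 px):
    · · · · · · · · · · ·
    · · · · · · · · · · ·
    · · · · · · · · · · ·
    · · · # · · · · · · ·
    · · # # # # # · · · ·
    · · # # # # · · · · ·
    · · # # · · · · · · ·
    · # · · · · · · · · ·
    · · · · · · · · · · ·
    · · · · · · · · · · ·

Z-buffer (winner per pixel, '.' = empty):
  . . . . 2 2 . . . . .
  . . . . . 2 2 2 2 . 3
  . . . 0 0 0 2 2 2 3 3
  . . . 4 0 0 0 2 2 1 .
  . . 4 4 4 4 4 1 2 3 .
  . . 4 4 4 4 1 1 1 3 .
  . . 4 4 1 1 1 1 3 3 .
  . 4 0 1 1 1 1 1 3 . .
  . 0 1 1 1 1 1 1 3 . .
  . . . . . 1 1 . . . .

Answer: 1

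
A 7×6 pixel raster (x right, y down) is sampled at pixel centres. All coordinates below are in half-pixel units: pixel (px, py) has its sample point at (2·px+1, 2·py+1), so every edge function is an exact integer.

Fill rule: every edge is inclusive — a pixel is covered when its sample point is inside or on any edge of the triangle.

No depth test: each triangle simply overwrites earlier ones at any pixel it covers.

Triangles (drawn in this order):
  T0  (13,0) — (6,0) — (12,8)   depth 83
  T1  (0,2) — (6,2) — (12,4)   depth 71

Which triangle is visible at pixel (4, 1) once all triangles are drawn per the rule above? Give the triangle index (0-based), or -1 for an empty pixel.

T0:
  2·area = 56  (B↔C swapped to make it positive)
  edge (13, 0)→(12, 8): d=(-1,8) inclusive
  edge (12, 8)→(6, 0): d=(-6,-8) inclusive
  edge (6, 0)→(13, 0): d=(7,0) inclusive
    (3,0)@(7, 1): e=[47,2,7] → #
    (4,0)@(9, 1): e=[31,18,7] → #
    (5,0)@(11, 1): e=[15,34,7] → #
    (6,0)@(13, 1): e=[-1,50,7] → ·
    (3,1)@(7, 3): e=[45,-10,21] → ·
    (4,1)@(9, 3): e=[29,6,21] → #
    (6,1)@(13, 3): e=[-3,38,21] → ·
    (4,2)@(9, 5): e=[27,-6,35] → ·
    (5,2)@(11, 5): e=[11,10,35] → #
    (6,2)@(13, 5): e=[-5,26,35] → ·
    (5,3)@(11, 7): e=[9,-2,49] → ·
  covered (6 px):
    · · · # # # ·
    · · · · # # ·
    · · · · · # ·
    · · · · · · ·
    · · · · · · ·
    · · · · · · ·
T1:
  2·area = 12
  edge (0, 2)→(6, 2): d=(6,0) inclusive
  edge (6, 2)→(12, 4): d=(6,2) inclusive
  edge (12, 4)→(0, 2): d=(-12,-2) inclusive
    (1,0)@(3, 1): e=[-6,0,18] → ·  [on edge]
    (3,1)@(7, 3): e=[6,4,2] → #
    (4,1)@(9, 3): e=[6,0,6] → #  [on edge]
    (5,1)@(11, 3): e=[6,-4,10] → ·
    (3,2)@(7, 5): e=[18,16,-22] → ·
    (4,2)@(9, 5): e=[18,12,-18] → ·
  covered (2 px):
    · · · · · · ·
    · · · # # · ·
    · · · · · · ·
    · · · · · · ·
    · · · · · · ·
    · · · · · · ·

Z-buffer (winner per pixel, '.' = empty):
  . . . 0 0 0 .
  . . . 1 1 0 .
  . . . . . 0 .
  . . . . . . .
  . . . . . . .
  . . . . . . .

Result: 1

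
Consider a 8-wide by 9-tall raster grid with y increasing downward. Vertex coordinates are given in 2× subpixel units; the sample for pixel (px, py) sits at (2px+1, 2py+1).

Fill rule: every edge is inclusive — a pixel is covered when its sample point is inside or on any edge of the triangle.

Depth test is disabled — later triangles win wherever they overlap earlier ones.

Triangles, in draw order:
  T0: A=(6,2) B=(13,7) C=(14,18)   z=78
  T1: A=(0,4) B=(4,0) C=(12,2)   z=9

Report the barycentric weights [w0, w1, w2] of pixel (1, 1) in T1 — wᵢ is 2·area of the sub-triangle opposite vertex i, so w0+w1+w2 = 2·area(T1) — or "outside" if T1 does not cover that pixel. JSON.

T0:
  2·area = 72
  edge (6, 2)→(13, 7): d=(7,5) inclusive
  edge (13, 7)→(14, 18): d=(1,11) inclusive
  edge (14, 18)→(6, 2): d=(-8,-16) inclusive
    (3,1)@(7, 3): e=[2,62,8] → █
    (4,1)@(9, 3): e=[-8,40,40] → ·
    (3,2)@(7, 5): e=[16,64,-8] → ·
    (4,2)@(9, 5): e=[6,42,24] → █
    (5,2)@(11, 5): e=[-4,20,56] → ·
    (4,3)@(9, 7): e=[20,44,8] → █
    (5,3)@(11, 7): e=[10,22,40] → █
    (6,3)@(13, 7): e=[0,0,72] → █  [on edge]
    (7,3)@(15, 7): e=[-10,-22,104] → ·
    (4,4)@(9, 9): e=[34,46,-8] → ·
    (5,4)@(11, 9): e=[24,24,24] → █
    (7,4)@(15, 9): e=[4,-20,88] → ·
  covered (11 px):
    · · · · · · · ·
    · · · █ · · · ·
    · · · · █ · · ·
    · · · · █ █ █ ·
    · · · · · █ █ ·
    · · · · · █ █ ·
    · · · · · · █ ·
    · · · · · · █ ·
    · · · · · · · ·
T1:
  2·area = 40
  edge (0, 4)→(4, 0): d=(4,-4) inclusive
  edge (4, 0)→(12, 2): d=(8,2) inclusive
  edge (12, 2)→(0, 4): d=(-12,2) inclusive
    (1,0)@(3, 1): e=[0,10,30] → █  [on edge]
    (2,0)@(5, 1): e=[8,6,26] → █
    (3,0)@(7, 1): e=[16,2,22] → █
    (4,0)@(9, 1): e=[24,-2,18] → ·
    (0,1)@(1, 3): e=[0,30,10] → █  [on edge]
    (3,1)@(7, 3): e=[24,18,-2] → ·
    (0,2)@(1, 5): e=[8,46,-14] → ·
    (1,2)@(3, 5): e=[16,42,-18] → ·
    (2,2)@(5, 5): e=[24,38,-22] → ·
  covered (6 px):
    · █ █ █ · · · ·
    █ █ █ · · · · ·
    · · · · · · · ·
    · · · · · · · ·
    · · · · · · · ·
    · · · · · · · ·
    · · · · · · · ·
    · · · · · · · ·
    · · · · · · · ·

Answer: [26,6,8]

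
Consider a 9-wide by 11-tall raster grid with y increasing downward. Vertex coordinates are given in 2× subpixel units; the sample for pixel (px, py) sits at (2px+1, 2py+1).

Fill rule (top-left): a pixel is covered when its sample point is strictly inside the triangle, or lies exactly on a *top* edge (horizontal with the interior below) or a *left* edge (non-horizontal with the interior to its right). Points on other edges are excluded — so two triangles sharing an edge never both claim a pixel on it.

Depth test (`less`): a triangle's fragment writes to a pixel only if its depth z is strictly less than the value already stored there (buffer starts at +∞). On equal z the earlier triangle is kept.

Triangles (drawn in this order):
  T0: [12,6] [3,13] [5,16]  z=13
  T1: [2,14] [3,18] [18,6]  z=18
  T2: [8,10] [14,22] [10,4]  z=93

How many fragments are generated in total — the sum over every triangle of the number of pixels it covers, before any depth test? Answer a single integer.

T0:
  2·area = 41  (B↔C swapped to make it positive)
  edge (12, 6)→(5, 16): d=(-7,10) right/bottom  bias=-1
  edge (5, 16)→(3, 13): d=(-2,-3) top-left  bias=+0
  edge (3, 13)→(12, 6): d=(9,-7) top-left  bias=+0
    (5,3)@(11, 7): e=[3,36,2] → #
    (6,3)@(13, 7): e=[-17,42,16] → ·
    (4,4)@(9, 9): e=[9,26,6] → #
    (5,4)@(11, 9): e=[-11,32,20] → ·
    (3,5)@(7, 11): e=[15,16,10] → #
    (4,5)@(9, 11): e=[-5,22,24] → ·
    (1,6)@(3, 13): e=[41,0,0] → #  [on edge]
    (2,6)@(5, 13): e=[21,6,14] → #
    (4,6)@(9, 13): e=[-19,18,42] → ·
    (1,7)@(3, 15): e=[27,-4,18] → ·
    (2,7)@(5, 15): e=[7,2,32] → #
    (3,7)@(7, 15): e=[-13,8,46] → ·
    (3,9)@(7, 19): e=[-41,0,82] → ·  [on edge]
  covered (7 px):
    · · · · · · · · ·
    · · · · · · · · ·
    · · · · · · · · ·
    · · · · · # · · ·
    · · · · # · · · ·
    · · · # · · · · ·
    · # # # · · · · ·
    · · # · · · · · ·
    · · · · · · · · ·
    · · · · · · · · ·
    · · · · · · · · ·
T1:
  2·area = 72  (B↔C swapped to make it positive)
  edge (2, 14)→(18, 6): d=(16,-8) top-left  bias=+0
  edge (18, 6)→(3, 18): d=(-15,12) right/bottom  bias=-1
  edge (3, 18)→(2, 14): d=(-1,-4) top-left  bias=+0
    (6,4)@(13, 9): e=[8,15,49] → #
    (7,4)@(15, 9): e=[24,-9,57] → ·
    (4,5)@(9, 11): e=[8,33,31] → #
    (5,5)@(11, 11): e=[24,9,39] → #
    (6,5)@(13, 11): e=[40,-15,47] → ·
    (2,6)@(5, 13): e=[8,51,13] → #
    (3,6)@(7, 13): e=[24,27,21] → #
    (5,6)@(11, 13): e=[56,-21,37] → ·
    (1,7)@(3, 15): e=[24,45,3] → #
    (3,7)@(7, 15): e=[56,-3,19] → ·
    (4,7)@(9, 15): e=[72,-27,27] → ·
    (1,8)@(3, 17): e=[56,15,1] → #
  covered (9 px):
    · · · · · · · · ·
    · · · · · · · · ·
    · · · · · · · · ·
    · · · · · · · · ·
    · · · · · · # · ·
    · · · · # # · · ·
    · · # # # · · · ·
    · # # · · · · · ·
    · # · · · · · · ·
    · · · · · · · · ·
    · · · · · · · · ·
T2:
  2·area = 60  (B↔C swapped to make it positive)
  edge (8, 10)→(10, 4): d=(2,-6) top-left  bias=+0
  edge (10, 4)→(14, 22): d=(4,18) right/bottom  bias=-1
  edge (14, 22)→(8, 10): d=(-6,-12) top-left  bias=+0
    (5,0)@(11, 1): e=[0,-30,90] → ·  [on edge]
    (4,3)@(9, 7): e=[0,30,30] → #  [on edge]
    (5,3)@(11, 7): e=[12,-6,54] → ·
    (4,4)@(9, 9): e=[4,38,18] → #
    (5,4)@(11, 9): e=[16,2,42] → #
    (6,4)@(13, 9): e=[28,-34,66] → ·
    (4,5)@(9, 11): e=[8,46,6] → #
    (6,5)@(13, 11): e=[32,-26,54] → ·
    (3,6)@(7, 13): e=[0,90,-30] → ·  [on edge]
    (4,6)@(9, 13): e=[12,54,-6] → ·
    (5,6)@(11, 13): e=[24,18,18] → #
    (6,6)@(13, 13): e=[36,-18,42] → ·
    (2,9)@(5, 19): e=[0,150,-90] → ·  [on edge]
  covered (8 px):
    · · · · · · · · ·
    · · · · · · · · ·
    · · · · · · · · ·
    · · · · # · · · ·
    · · · · # # · · ·
    · · · · # # · · ·
    · · · · · # · · ·
    · · · · · # · · ·
    · · · · · · · · ·
    · · · · · · # · ·
    · · · · · · · · ·

Result: 24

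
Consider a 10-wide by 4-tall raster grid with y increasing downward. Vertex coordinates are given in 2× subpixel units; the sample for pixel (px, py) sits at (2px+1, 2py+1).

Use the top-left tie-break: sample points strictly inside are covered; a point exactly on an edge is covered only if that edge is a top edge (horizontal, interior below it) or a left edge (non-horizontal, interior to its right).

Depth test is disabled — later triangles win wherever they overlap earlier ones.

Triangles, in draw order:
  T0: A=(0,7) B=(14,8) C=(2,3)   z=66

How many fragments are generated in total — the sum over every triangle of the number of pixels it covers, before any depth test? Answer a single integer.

T0:
  2·area = 58  (B↔C swapped to make it positive)
  edge (0, 7)→(2, 3): d=(2,-4) top-left  bias=+0
  edge (2, 3)→(14, 8): d=(12,5) right/bottom  bias=-1
  edge (14, 8)→(0, 7): d=(-14,-1) top-left  bias=+0
    (1,0)@(3, 1): e=[0,-29,87] → ·  [on edge]
    (0,2)@(1, 5): e=[0,29,29] → #  [on edge]
    (1,2)@(3, 5): e=[8,19,31] → #
    (2,2)@(5, 5): e=[16,9,33] → #
    (3,2)@(7, 5): e=[24,-1,35] → ·
    (0,3)@(1, 7): e=[4,53,1] → #
    (3,3)@(7, 7): e=[28,23,7] → #
    (4,3)@(9, 7): e=[36,13,9] → #
    (5,3)@(11, 7): e=[44,3,11] → #
    (6,3)@(13, 7): e=[52,-7,13] → ·
  covered (9 px):
    · · · · · · · · · ·
    · · · · · · · · · ·
    # # # · · · · · · ·
    # # # # # # · · · ·

Answer: 9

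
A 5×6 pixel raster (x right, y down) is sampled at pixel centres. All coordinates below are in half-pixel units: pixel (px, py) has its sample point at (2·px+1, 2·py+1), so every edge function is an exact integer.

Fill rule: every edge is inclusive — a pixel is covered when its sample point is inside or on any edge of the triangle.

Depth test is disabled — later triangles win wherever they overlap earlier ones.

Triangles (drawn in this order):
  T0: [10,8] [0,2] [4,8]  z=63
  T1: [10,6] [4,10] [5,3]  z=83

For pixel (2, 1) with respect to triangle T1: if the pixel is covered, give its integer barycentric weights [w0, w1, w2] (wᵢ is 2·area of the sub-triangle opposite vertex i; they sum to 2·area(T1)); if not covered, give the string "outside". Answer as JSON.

T0:
  2·area = 36  (B↔C swapped to make it positive)
  edge (10, 8)→(4, 8): d=(-6,0) inclusive
  edge (4, 8)→(0, 2): d=(-4,-6) inclusive
  edge (0, 2)→(10, 8): d=(10,6) inclusive
    (0,1)@(1, 3): e=[30,2,4] → #
    (1,1)@(3, 3): e=[30,14,-8] → ·
    (0,2)@(1, 5): e=[18,-6,24] → ·
    (1,2)@(3, 5): e=[18,6,12] → #
    (2,2)@(5, 5): e=[18,18,0] → #  [on edge]
    (3,2)@(7, 5): e=[18,30,-12] → ·
    (1,3)@(3, 7): e=[6,-2,32] → ·
    (2,3)@(5, 7): e=[6,10,20] → #
    (3,3)@(7, 7): e=[6,22,8] → #
    (4,3)@(9, 7): e=[6,34,-4] → ·
    (2,4)@(5, 9): e=[-6,2,40] → ·
    (3,4)@(7, 9): e=[-6,14,28] → ·
  covered (5 px):
    · · · · ·
    # · · · ·
    · # # · ·
    · · # # ·
    · · · · ·
    · · · · ·
T1:
  2·area = 38
  edge (10, 6)→(4, 10): d=(-6,4) inclusive
  edge (4, 10)→(5, 3): d=(1,-7) inclusive
  edge (5, 3)→(10, 6): d=(5,3) inclusive
    (2,1)@(5, 3): e=[38,0,0] → #  [on edge]
    (3,1)@(7, 3): e=[30,14,-6] → ·
    (2,2)@(5, 5): e=[26,2,10] → #
    (3,2)@(7, 5): e=[18,16,4] → #
    (4,2)@(9, 5): e=[10,30,-2] → ·
    (2,3)@(5, 7): e=[14,4,20] → #
    (4,3)@(9, 7): e=[-2,32,8] → ·
    (2,4)@(5, 9): e=[2,6,30] → #
    (3,4)@(7, 9): e=[-6,20,24] → ·
    (2,5)@(5, 11): e=[-10,8,40] → ·
  covered (6 px):
    · · · · ·
    · · # · ·
    · · # # ·
    · · # # ·
    · · # · ·
    · · · · ·

Final: [0,0,38]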